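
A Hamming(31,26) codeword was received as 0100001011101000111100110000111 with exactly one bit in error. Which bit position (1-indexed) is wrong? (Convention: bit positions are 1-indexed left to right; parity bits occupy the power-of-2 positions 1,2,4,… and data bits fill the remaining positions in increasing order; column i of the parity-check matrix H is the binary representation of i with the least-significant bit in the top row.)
Syndrome s = H · r^T (mod 2), r = 0100001011101000111100110000111:
  s[0] = (1010101010101010101010101010101)·(0100001011101000111100110000111) mod 2 = 0+0+0+0+0+0+1+0+1+0+1+0+1+0+0+0+1+0+1+0+0+0+1+0+0+0+0+0+1+0+1 mod 2 = 1
  s[1] = (0110011001100110011001100110011)·(0100001011101000111100110000111) mod 2 = 0+1+0+0+0+0+1+0+0+1+1+0+0+0+0+0+0+1+1+0+0+0+1+0+0+0+0+0+0+1+1 mod 2 = 1
  s[2] = (0001111000011110000111100001111)·(0100001011101000111100110000111) mod 2 = 0+0+0+0+0+0+1+0+0+0+0+0+1+0+0+0+0+0+0+1+0+0+1+0+0+0+0+0+1+1+1 mod 2 = 1
  s[3] = (0000000111111110000000011111111)·(0100001011101000111100110000111) mod 2 = 0+0+0+0+0+0+0+0+1+1+1+0+1+0+0+0+0+0+0+0+0+0+0+1+0+0+0+0+1+1+1 mod 2 = 0
  s[4] = (0000000000000001111111111111111)·(0100001011101000111100110000111) mod 2 = 0+0+0+0+0+0+0+0+0+0+0+0+0+0+0+0+1+1+1+1+0+0+1+1+0+0+0+0+1+1+1 mod 2 = 1
Syndrome = 11101
Column i of H is the binary representation of i, so the syndrome is the binary index of the flipped bit.
Read s = 11101 with s[0] as LSB: 1·2^0 + 1·2^1 + 1·2^2 + 0·2^3 + 1·2^4 = 23.
Error is at bit position 23.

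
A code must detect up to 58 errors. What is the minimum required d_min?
Detecting e errors requires d_min ≥ e + 1 = 58 + 1 = 59.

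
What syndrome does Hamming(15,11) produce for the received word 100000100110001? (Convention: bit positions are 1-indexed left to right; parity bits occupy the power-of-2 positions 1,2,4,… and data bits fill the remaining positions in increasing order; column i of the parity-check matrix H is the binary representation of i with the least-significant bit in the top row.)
Syndrome s = H · r^T (mod 2), r = 100000100110001:
  s[0] = (101010101010101)·(100000100110001) mod 2 = 1+0+0+0+0+0+1+0+0+0+1+0+0+0+1 mod 2 = 0
  s[1] = (011001100110011)·(100000100110001) mod 2 = 0+0+0+0+0+0+1+0+0+1+1+0+0+0+1 mod 2 = 0
  s[2] = (000111100001111)·(100000100110001) mod 2 = 0+0+0+0+0+0+1+0+0+0+0+0+0+0+1 mod 2 = 0
  s[3] = (000000011111111)·(100000100110001) mod 2 = 0+0+0+0+0+0+0+0+0+1+1+0+0+0+1 mod 2 = 1
Syndrome = 0001
Non-zero syndrome: error at position 8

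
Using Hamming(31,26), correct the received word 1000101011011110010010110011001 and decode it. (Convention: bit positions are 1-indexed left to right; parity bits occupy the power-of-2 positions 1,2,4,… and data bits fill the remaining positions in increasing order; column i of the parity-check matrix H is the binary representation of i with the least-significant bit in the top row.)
Syndrome s = H · r^T (mod 2), r = 1000101011011110010010110011001:
  s[0] = (1010101010101010101010101010101)·(1000101011011110010010110011001) mod 2 = 1+0+0+0+1+0+1+0+1+0+0+0+1+0+1+0+0+0+0+0+1+0+1+0+0+0+1+0+0+0+1 mod 2 = 0
  s[1] = (0110011001100110011001100110011)·(1000101011011110010010110011001) mod 2 = 0+0+0+0+0+0+1+0+0+1+0+0+0+1+1+0+0+1+0+0+0+0+1+0+0+0+1+0+0+0+1 mod 2 = 0
  s[2] = (0001111000011110000111100001111)·(1000101011011110010010110011001) mod 2 = 0+0+0+0+1+0+1+0+0+0+0+1+1+1+1+0+0+0+0+0+1+0+1+0+0+0+0+1+0+0+1 mod 2 = 0
  s[3] = (0000000111111110000000011111111)·(1000101011011110010010110011001) mod 2 = 0+0+0+0+0+0+0+0+1+1+0+1+1+1+1+0+0+0+0+0+0+0+0+1+0+0+1+1+0+0+1 mod 2 = 0
  s[4] = (0000000000000001111111111111111)·(1000101011011110010010110011001) mod 2 = 0+0+0+0+0+0+0+0+0+0+0+0+0+0+0+0+0+1+0+0+1+0+1+1+0+0+1+1+0+0+1 mod 2 = 1
Syndrome = 00001
Column 16 of H equals this syndrome → error at bit 16 (1-indexed).
Flip bit 16: 1000101011011110010010110011001 → 1000101011011111010010110011001
Extract data bits at positions {3,5,6,7,9,10,11,12,13,14,15,17,18,19,20,21,22,23,24,25,26,27,28,29,30,31}: 01011101111010010110011001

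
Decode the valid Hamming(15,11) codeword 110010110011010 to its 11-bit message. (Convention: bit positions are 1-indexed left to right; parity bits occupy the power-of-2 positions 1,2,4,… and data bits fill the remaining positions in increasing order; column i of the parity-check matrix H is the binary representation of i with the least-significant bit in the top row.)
Parity bits occupy power-of-2 positions; data bits are at positions {3,5,6,7,9,10,11,12,13,14,15} (1-indexed).
Extract: c[3]=0 c[5]=1 c[6]=0 c[7]=1 c[9]=0 c[10]=0 c[11]=1 c[12]=1 c[13]=0 c[14]=1 c[15]=0
Data = 01010011010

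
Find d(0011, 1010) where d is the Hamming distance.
XOR = 1001, count of 1s = 2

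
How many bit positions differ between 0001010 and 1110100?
XOR = 1111110, count of 1s = 6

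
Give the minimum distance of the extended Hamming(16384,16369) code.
d_min = 4 (adding an overall parity bit to Hamming(16383,16369) raises d_min from 3 to 4).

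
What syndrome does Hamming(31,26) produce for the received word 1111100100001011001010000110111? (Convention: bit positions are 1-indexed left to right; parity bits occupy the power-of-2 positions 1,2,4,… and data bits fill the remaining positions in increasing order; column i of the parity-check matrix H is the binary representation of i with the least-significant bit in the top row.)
Syndrome s = H · r^T (mod 2), r = 1111100100001011001010000110111:
  s[0] = (1010101010101010101010101010101)·(1111100100001011001010000110111) mod 2 = 1+0+1+0+1+0+0+0+0+0+0+0+1+0+1+0+0+0+1+0+1+0+0+0+0+0+1+0+1+0+1 mod 2 = 0
  s[1] = (0110011001100110011001100110011)·(1111100100001011001010000110111) mod 2 = 0+1+1+0+0+0+0+0+0+0+0+0+0+0+1+0+0+0+1+0+0+0+0+0+0+1+1+0+0+1+1 mod 2 = 0
  s[2] = (0001111000011110000111100001111)·(1111100100001011001010000110111) mod 2 = 0+0+0+1+1+0+0+0+0+0+0+0+1+0+1+0+0+0+0+0+1+0+0+0+0+0+0+0+1+1+1 mod 2 = 0
  s[3] = (0000000111111110000000011111111)·(1111100100001011001010000110111) mod 2 = 0+0+0+0+0+0+0+1+0+0+0+0+1+0+1+0+0+0+0+0+0+0+0+0+0+1+1+0+1+1+1 mod 2 = 0
  s[4] = (0000000000000001111111111111111)·(1111100100001011001010000110111) mod 2 = 0+0+0+0+0+0+0+0+0+0+0+0+0+0+0+1+0+0+1+0+1+0+0+0+0+1+1+0+1+1+1 mod 2 = 0
Syndrome = 00000
s = 0: no error detected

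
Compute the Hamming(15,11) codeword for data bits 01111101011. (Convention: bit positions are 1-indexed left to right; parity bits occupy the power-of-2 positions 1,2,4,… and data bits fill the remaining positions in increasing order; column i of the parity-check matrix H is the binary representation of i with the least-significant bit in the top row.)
Codeword c = d · G (mod 2), d = 01111101011:
  c[0] = d·G[:,0] = (01111101011)·(11011010101) mod 2 = 0+1+0+1+1+0+0+0+0+0+1 mod 2 = 0
  c[1] = d·G[:,1] = (01111101011)·(10110110011) mod 2 = 0+0+1+1+0+1+0+0+0+1+1 mod 2 = 1
  c[2] = d·G[:,2] = (01111101011)·(10000000000) mod 2 = 0+0+0+0+0+0+0+0+0+0+0 mod 2 = 0
  c[3] = d·G[:,3] = (01111101011)·(01110001111) mod 2 = 0+1+1+1+0+0+0+1+0+1+1 mod 2 = 0
  c[4] = d·G[:,4] = (01111101011)·(01000000000) mod 2 = 0+1+0+0+0+0+0+0+0+0+0 mod 2 = 1
  c[5] = d·G[:,5] = (01111101011)·(00100000000) mod 2 = 0+0+1+0+0+0+0+0+0+0+0 mod 2 = 1
  c[6] = d·G[:,6] = (01111101011)·(00010000000) mod 2 = 0+0+0+1+0+0+0+0+0+0+0 mod 2 = 1
  c[7] = d·G[:,7] = (01111101011)·(00001111111) mod 2 = 0+0+0+0+1+1+0+1+0+1+1 mod 2 = 1
  c[8] = d·G[:,8] = (01111101011)·(00001000000) mod 2 = 0+0+0+0+1+0+0+0+0+0+0 mod 2 = 1
  c[9] = d·G[:,9] = (01111101011)·(00000100000) mod 2 = 0+0+0+0+0+1+0+0+0+0+0 mod 2 = 1
  c[10] = d·G[:,10] = (01111101011)·(00000010000) mod 2 = 0+0+0+0+0+0+0+0+0+0+0 mod 2 = 0
  c[11] = d·G[:,11] = (01111101011)·(00000001000) mod 2 = 0+0+0+0+0+0+0+1+0+0+0 mod 2 = 1
  c[12] = d·G[:,12] = (01111101011)·(00000000100) mod 2 = 0+0+0+0+0+0+0+0+0+0+0 mod 2 = 0
  c[13] = d·G[:,13] = (01111101011)·(00000000010) mod 2 = 0+0+0+0+0+0+0+0+0+1+0 mod 2 = 1
  c[14] = d·G[:,14] = (01111101011)·(00000000001) mod 2 = 0+0+0+0+0+0+0+0+0+0+1 mod 2 = 1
Codeword = 010011111101011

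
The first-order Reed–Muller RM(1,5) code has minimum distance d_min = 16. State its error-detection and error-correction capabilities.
Detection only: up to d_min − 1 = 15 errors.
Correction: up to ⌊(d_min − 1)/2⌋ = ⌊15/2⌋ = 7 errors.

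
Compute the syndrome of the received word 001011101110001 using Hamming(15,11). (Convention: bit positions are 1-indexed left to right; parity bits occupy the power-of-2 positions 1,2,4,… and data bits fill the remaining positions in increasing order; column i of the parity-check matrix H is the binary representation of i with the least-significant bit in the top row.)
Syndrome s = H · r^T (mod 2), r = 001011101110001:
  s[0] = (101010101010101)·(001011101110001) mod 2 = 0+0+1+0+1+0+1+0+1+0+1+0+0+0+1 mod 2 = 0
  s[1] = (011001100110011)·(001011101110001) mod 2 = 0+0+1+0+0+1+1+0+0+1+1+0+0+0+1 mod 2 = 0
  s[2] = (000111100001111)·(001011101110001) mod 2 = 0+0+0+0+1+1+1+0+0+0+0+0+0+0+1 mod 2 = 0
  s[3] = (000000011111111)·(001011101110001) mod 2 = 0+0+0+0+0+0+0+0+1+1+1+0+0+0+1 mod 2 = 0
Syndrome = 0000
s = 0: no error detected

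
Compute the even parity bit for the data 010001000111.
Sum of data bits: 0+1+0+0+0+1+0+0+0+1+1+1 = 5.
5 mod 2 = 1, so parity bit = 1.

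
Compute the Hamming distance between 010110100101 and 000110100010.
XOR = 010000000111, count of 1s = 4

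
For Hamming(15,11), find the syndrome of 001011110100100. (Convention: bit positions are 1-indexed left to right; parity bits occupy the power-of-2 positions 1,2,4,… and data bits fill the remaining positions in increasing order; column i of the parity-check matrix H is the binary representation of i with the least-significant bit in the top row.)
Syndrome s = H · r^T (mod 2), r = 001011110100100:
  s[0] = (101010101010101)·(001011110100100) mod 2 = 0+0+1+0+1+0+1+0+0+0+0+0+1+0+0 mod 2 = 0
  s[1] = (011001100110011)·(001011110100100) mod 2 = 0+0+1+0+0+1+1+0+0+1+0+0+0+0+0 mod 2 = 0
  s[2] = (000111100001111)·(001011110100100) mod 2 = 0+0+0+0+1+1+1+0+0+0+0+0+1+0+0 mod 2 = 0
  s[3] = (000000011111111)·(001011110100100) mod 2 = 0+0+0+0+0+0+0+1+0+1+0+0+1+0+0 mod 2 = 1
Syndrome = 0001
Non-zero syndrome: error at position 8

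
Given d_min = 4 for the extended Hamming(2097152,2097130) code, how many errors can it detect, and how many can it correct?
Detection only: up to d_min − 1 = 3 errors.
Correction: up to ⌊(d_min − 1)/2⌋ = ⌊3/2⌋ = 1 errors.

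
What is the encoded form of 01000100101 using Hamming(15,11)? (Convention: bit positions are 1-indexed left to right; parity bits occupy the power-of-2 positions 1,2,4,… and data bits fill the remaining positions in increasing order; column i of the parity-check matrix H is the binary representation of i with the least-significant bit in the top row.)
Codeword c = d · G (mod 2), d = 01000100101:
  c[0] = d·G[:,0] = (01000100101)·(11011010101) mod 2 = 0+1+0+0+0+0+0+0+1+0+1 mod 2 = 1
  c[1] = d·G[:,1] = (01000100101)·(10110110011) mod 2 = 0+0+0+0+0+1+0+0+0+0+1 mod 2 = 0
  c[2] = d·G[:,2] = (01000100101)·(10000000000) mod 2 = 0+0+0+0+0+0+0+0+0+0+0 mod 2 = 0
  c[3] = d·G[:,3] = (01000100101)·(01110001111) mod 2 = 0+1+0+0+0+0+0+0+1+0+1 mod 2 = 1
  c[4] = d·G[:,4] = (01000100101)·(01000000000) mod 2 = 0+1+0+0+0+0+0+0+0+0+0 mod 2 = 1
  c[5] = d·G[:,5] = (01000100101)·(00100000000) mod 2 = 0+0+0+0+0+0+0+0+0+0+0 mod 2 = 0
  c[6] = d·G[:,6] = (01000100101)·(00010000000) mod 2 = 0+0+0+0+0+0+0+0+0+0+0 mod 2 = 0
  c[7] = d·G[:,7] = (01000100101)·(00001111111) mod 2 = 0+0+0+0+0+1+0+0+1+0+1 mod 2 = 1
  c[8] = d·G[:,8] = (01000100101)·(00001000000) mod 2 = 0+0+0+0+0+0+0+0+0+0+0 mod 2 = 0
  c[9] = d·G[:,9] = (01000100101)·(00000100000) mod 2 = 0+0+0+0+0+1+0+0+0+0+0 mod 2 = 1
  c[10] = d·G[:,10] = (01000100101)·(00000010000) mod 2 = 0+0+0+0+0+0+0+0+0+0+0 mod 2 = 0
  c[11] = d·G[:,11] = (01000100101)·(00000001000) mod 2 = 0+0+0+0+0+0+0+0+0+0+0 mod 2 = 0
  c[12] = d·G[:,12] = (01000100101)·(00000000100) mod 2 = 0+0+0+0+0+0+0+0+1+0+0 mod 2 = 1
  c[13] = d·G[:,13] = (01000100101)·(00000000010) mod 2 = 0+0+0+0+0+0+0+0+0+0+0 mod 2 = 0
  c[14] = d·G[:,14] = (01000100101)·(00000000001) mod 2 = 0+0+0+0+0+0+0+0+0+0+1 mod 2 = 1
Codeword = 100110010100101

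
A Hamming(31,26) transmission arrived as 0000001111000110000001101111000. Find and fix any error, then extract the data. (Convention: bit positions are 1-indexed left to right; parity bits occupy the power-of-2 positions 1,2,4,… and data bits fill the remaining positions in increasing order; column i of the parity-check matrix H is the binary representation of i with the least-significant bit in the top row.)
Syndrome s = H · r^T (mod 2), r = 0000001111000110000001101111000:
  s[0] = (1010101010101010101010101010101)·(0000001111000110000001101111000) mod 2 = 0+0+0+0+0+0+1+0+1+0+0+0+0+0+1+0+0+0+0+0+0+0+1+0+1+0+1+0+0+0+0 mod 2 = 0
  s[1] = (0110011001100110011001100110011)·(0000001111000110000001101111000) mod 2 = 0+0+0+0+0+0+1+0+0+1+0+0+0+1+1+0+0+0+0+0+0+1+1+0+0+1+1+0+0+0+0 mod 2 = 0
  s[2] = (0001111000011110000111100001111)·(0000001111000110000001101111000) mod 2 = 0+0+0+0+0+0+1+0+0+0+0+0+0+1+1+0+0+0+0+0+0+1+1+0+0+0+0+1+0+0+0 mod 2 = 0
  s[3] = (0000000111111110000000011111111)·(0000001111000110000001101111000) mod 2 = 0+0+0+0+0+0+0+1+1+1+0+0+0+1+1+0+0+0+0+0+0+0+0+0+1+1+1+1+0+0+0 mod 2 = 1
  s[4] = (0000000000000001111111111111111)·(0000001111000110000001101111000) mod 2 = 0+0+0+0+0+0+0+0+0+0+0+0+0+0+0+0+0+0+0+0+0+1+1+0+1+1+1+1+0+0+0 mod 2 = 0
Syndrome = 00010
Column 8 of H equals this syndrome → error at bit 8 (1-indexed).
Flip bit 8: 0000001111000110000001101111000 → 0000001011000110000001101111000
Extract data bits at positions {3,5,6,7,9,10,11,12,13,14,15,17,18,19,20,21,22,23,24,25,26,27,28,29,30,31}: 00011100011000001101111000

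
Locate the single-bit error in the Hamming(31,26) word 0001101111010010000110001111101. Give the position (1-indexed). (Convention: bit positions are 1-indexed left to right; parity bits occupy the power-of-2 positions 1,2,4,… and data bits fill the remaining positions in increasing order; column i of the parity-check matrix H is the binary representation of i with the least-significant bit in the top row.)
Syndrome s = H · r^T (mod 2), r = 0001101111010010000110001111101:
  s[0] = (1010101010101010101010101010101)·(0001101111010010000110001111101) mod 2 = 0+0+0+0+1+0+1+0+1+0+0+0+0+0+1+0+0+0+0+0+1+0+0+0+1+0+1+0+1+0+1 mod 2 = 1
  s[1] = (0110011001100110011001100110011)·(0001101111010010000110001111101) mod 2 = 0+0+0+0+0+0+1+0+0+1+0+0+0+0+1+0+0+0+0+0+0+0+0+0+0+1+1+0+0+0+1 mod 2 = 0
  s[2] = (0001111000011110000111100001111)·(0001101111010010000110001111101) mod 2 = 0+0+0+1+1+0+1+0+0+0+0+1+0+0+1+0+0+0+0+1+1+0+0+0+0+0+0+1+1+0+1 mod 2 = 0
  s[3] = (0000000111111110000000011111111)·(0001101111010010000110001111101) mod 2 = 0+0+0+0+0+0+0+1+1+1+0+1+0+0+1+0+0+0+0+0+0+0+0+0+1+1+1+1+1+0+1 mod 2 = 1
  s[4] = (0000000000000001111111111111111)·(0001101111010010000110001111101) mod 2 = 0+0+0+0+0+0+0+0+0+0+0+0+0+0+0+0+0+0+0+1+1+0+0+0+1+1+1+1+1+0+1 mod 2 = 0
Syndrome = 10010
Column i of H is the binary representation of i, so the syndrome is the binary index of the flipped bit.
Read s = 10010 with s[0] as LSB: 1·2^0 + 0·2^1 + 0·2^2 + 1·2^3 + 0·2^4 = 9.
Error is at bit position 9.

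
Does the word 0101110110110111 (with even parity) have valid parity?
Sum of all bits: 0+1+0+1+1+1+0+1+1+0+1+1+0+1+1+1 = 11; 11 mod 2 = 1. Result is 1 → parity error detected.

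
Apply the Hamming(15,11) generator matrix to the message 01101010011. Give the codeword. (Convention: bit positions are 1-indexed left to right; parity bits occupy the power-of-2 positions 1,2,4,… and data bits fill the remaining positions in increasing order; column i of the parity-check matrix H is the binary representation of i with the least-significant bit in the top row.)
Codeword c = d · G (mod 2), d = 01101010011:
  c[0] = d·G[:,0] = (01101010011)·(11011010101) mod 2 = 0+1+0+0+1+0+1+0+0+0+1 mod 2 = 0
  c[1] = d·G[:,1] = (01101010011)·(10110110011) mod 2 = 0+0+1+0+0+0+1+0+0+1+1 mod 2 = 0
  c[2] = d·G[:,2] = (01101010011)·(10000000000) mod 2 = 0+0+0+0+0+0+0+0+0+0+0 mod 2 = 0
  c[3] = d·G[:,3] = (01101010011)·(01110001111) mod 2 = 0+1+1+0+0+0+0+0+0+1+1 mod 2 = 0
  c[4] = d·G[:,4] = (01101010011)·(01000000000) mod 2 = 0+1+0+0+0+0+0+0+0+0+0 mod 2 = 1
  c[5] = d·G[:,5] = (01101010011)·(00100000000) mod 2 = 0+0+1+0+0+0+0+0+0+0+0 mod 2 = 1
  c[6] = d·G[:,6] = (01101010011)·(00010000000) mod 2 = 0+0+0+0+0+0+0+0+0+0+0 mod 2 = 0
  c[7] = d·G[:,7] = (01101010011)·(00001111111) mod 2 = 0+0+0+0+1+0+1+0+0+1+1 mod 2 = 0
  c[8] = d·G[:,8] = (01101010011)·(00001000000) mod 2 = 0+0+0+0+1+0+0+0+0+0+0 mod 2 = 1
  c[9] = d·G[:,9] = (01101010011)·(00000100000) mod 2 = 0+0+0+0+0+0+0+0+0+0+0 mod 2 = 0
  c[10] = d·G[:,10] = (01101010011)·(00000010000) mod 2 = 0+0+0+0+0+0+1+0+0+0+0 mod 2 = 1
  c[11] = d·G[:,11] = (01101010011)·(00000001000) mod 2 = 0+0+0+0+0+0+0+0+0+0+0 mod 2 = 0
  c[12] = d·G[:,12] = (01101010011)·(00000000100) mod 2 = 0+0+0+0+0+0+0+0+0+0+0 mod 2 = 0
  c[13] = d·G[:,13] = (01101010011)·(00000000010) mod 2 = 0+0+0+0+0+0+0+0+0+1+0 mod 2 = 1
  c[14] = d·G[:,14] = (01101010011)·(00000000001) mod 2 = 0+0+0+0+0+0+0+0+0+0+1 mod 2 = 1
Codeword = 000011001010011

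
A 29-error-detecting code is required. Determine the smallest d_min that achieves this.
Detecting e errors requires d_min ≥ e + 1 = 29 + 1 = 30.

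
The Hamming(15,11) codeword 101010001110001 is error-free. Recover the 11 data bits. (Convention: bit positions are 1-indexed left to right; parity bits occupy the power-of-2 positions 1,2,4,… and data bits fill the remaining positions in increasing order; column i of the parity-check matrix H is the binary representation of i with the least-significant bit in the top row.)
Parity bits occupy power-of-2 positions; data bits are at positions {3,5,6,7,9,10,11,12,13,14,15} (1-indexed).
Extract: c[3]=1 c[5]=1 c[6]=0 c[7]=0 c[9]=1 c[10]=1 c[11]=1 c[12]=0 c[13]=0 c[14]=0 c[15]=1
Data = 11001110001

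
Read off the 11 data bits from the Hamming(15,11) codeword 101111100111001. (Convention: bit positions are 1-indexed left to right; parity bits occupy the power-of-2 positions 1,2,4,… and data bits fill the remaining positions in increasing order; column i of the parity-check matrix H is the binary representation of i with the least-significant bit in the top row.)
Parity bits occupy power-of-2 positions; data bits are at positions {3,5,6,7,9,10,11,12,13,14,15} (1-indexed).
Extract: c[3]=1 c[5]=1 c[6]=1 c[7]=1 c[9]=0 c[10]=1 c[11]=1 c[12]=1 c[13]=0 c[14]=0 c[15]=1
Data = 11110111001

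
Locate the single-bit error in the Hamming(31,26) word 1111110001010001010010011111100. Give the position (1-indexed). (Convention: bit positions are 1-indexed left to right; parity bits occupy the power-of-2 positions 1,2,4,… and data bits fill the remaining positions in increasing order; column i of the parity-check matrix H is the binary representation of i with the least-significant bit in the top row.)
Syndrome s = H · r^T (mod 2), r = 1111110001010001010010011111100:
  s[0] = (1010101010101010101010101010101)·(1111110001010001010010011111100) mod 2 = 1+0+1+0+1+0+0+0+0+0+0+0+0+0+0+0+0+0+0+0+1+0+0+0+1+0+1+0+1+0+0 mod 2 = 1
  s[1] = (0110011001100110011001100110011)·(1111110001010001010010011111100) mod 2 = 0+1+1+0+0+1+0+0+0+1+0+0+0+0+0+0+0+1+0+0+0+0+0+0+0+1+1+0+0+0+0 mod 2 = 1
  s[2] = (0001111000011110000111100001111)·(1111110001010001010010011111100) mod 2 = 0+0+0+1+1+1+0+0+0+0+0+1+0+0+0+0+0+0+0+0+1+0+0+0+0+0+0+1+1+0+0 mod 2 = 1
  s[3] = (0000000111111110000000011111111)·(1111110001010001010010011111100) mod 2 = 0+0+0+0+0+0+0+0+0+1+0+1+0+0+0+0+0+0+0+0+0+0+0+1+1+1+1+1+1+0+0 mod 2 = 0
  s[4] = (0000000000000001111111111111111)·(1111110001010001010010011111100) mod 2 = 0+0+0+0+0+0+0+0+0+0+0+0+0+0+0+1+0+1+0+0+1+0+0+1+1+1+1+1+1+0+0 mod 2 = 1
Syndrome = 11101
Column i of H is the binary representation of i, so the syndrome is the binary index of the flipped bit.
Read s = 11101 with s[0] as LSB: 1·2^0 + 1·2^1 + 1·2^2 + 0·2^3 + 1·2^4 = 23.
Error is at bit position 23.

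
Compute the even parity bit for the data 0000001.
Sum of data bits: 0+0+0+0+0+0+1 = 1.
1 mod 2 = 1, so parity bit = 1.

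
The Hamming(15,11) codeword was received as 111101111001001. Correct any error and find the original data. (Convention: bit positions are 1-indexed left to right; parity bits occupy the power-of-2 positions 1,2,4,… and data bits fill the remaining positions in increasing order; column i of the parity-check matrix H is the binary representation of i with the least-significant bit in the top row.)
Syndrome s = H · r^T (mod 2), r = 111101111001001:
  s[0] = (101010101010101)·(111101111001001) mod 2 = 1+0+1+0+0+0+1+0+1+0+0+0+0+0+1 mod 2 = 1
  s[1] = (011001100110011)·(111101111001001) mod 2 = 0+1+1+0+0+1+1+0+0+0+0+0+0+0+1 mod 2 = 1
  s[2] = (000111100001111)·(111101111001001) mod 2 = 0+0+0+1+0+1+1+0+0+0+0+1+0+0+1 mod 2 = 1
  s[3] = (000000011111111)·(111101111001001) mod 2 = 0+0+0+0+0+0+0+1+1+0+0+1+0+0+1 mod 2 = 0
Syndrome = 1110
Column 7 of H equals this syndrome → error at bit 7 (1-indexed).
Flip bit 7: 111101111001001 → 111101011001001
Extract data bits at positions {3,5,6,7,9,10,11,12,13,14,15}: 10101001001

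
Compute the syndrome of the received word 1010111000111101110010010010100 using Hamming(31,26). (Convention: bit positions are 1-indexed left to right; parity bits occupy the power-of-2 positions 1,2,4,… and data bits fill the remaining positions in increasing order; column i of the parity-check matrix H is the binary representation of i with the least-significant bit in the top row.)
Syndrome s = H · r^T (mod 2), r = 1010111000111101110010010010100:
  s[0] = (1010101010101010101010101010101)·(1010111000111101110010010010100) mod 2 = 1+0+1+0+1+0+1+0+0+0+1+0+1+0+0+0+1+0+0+0+1+0+0+0+0+0+1+0+1+0+0 mod 2 = 0
  s[1] = (0110011001100110011001100110011)·(1010111000111101110010010010100) mod 2 = 0+0+1+0+0+1+1+0+0+0+1+0+0+1+0+0+0+1+0+0+0+0+0+0+0+0+1+0+0+0+0 mod 2 = 1
  s[2] = (0001111000011110000111100001111)·(1010111000111101110010010010100) mod 2 = 0+0+0+0+1+1+1+0+0+0+0+1+1+1+0+0+0+0+0+0+1+0+0+0+0+0+0+0+1+0+0 mod 2 = 0
  s[3] = (0000000111111110000000011111111)·(1010111000111101110010010010100) mod 2 = 0+0+0+0+0+0+0+0+0+0+1+1+1+1+0+0+0+0+0+0+0+0+0+1+0+0+1+0+1+0+0 mod 2 = 1
  s[4] = (0000000000000001111111111111111)·(1010111000111101110010010010100) mod 2 = 0+0+0+0+0+0+0+0+0+0+0+0+0+0+0+1+1+1+0+0+1+0+0+1+0+0+1+0+1+0+0 mod 2 = 1
Syndrome = 01011
Non-zero syndrome: error at position 26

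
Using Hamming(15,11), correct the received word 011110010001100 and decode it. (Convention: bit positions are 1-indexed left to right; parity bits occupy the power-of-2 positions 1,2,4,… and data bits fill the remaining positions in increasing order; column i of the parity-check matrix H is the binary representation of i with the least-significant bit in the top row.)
Syndrome s = H · r^T (mod 2), r = 011110010001100:
  s[0] = (101010101010101)·(011110010001100) mod 2 = 0+0+1+0+1+0+0+0+0+0+0+0+1+0+0 mod 2 = 1
  s[1] = (011001100110011)·(011110010001100) mod 2 = 0+1+1+0+0+0+0+0+0+0+0+0+0+0+0 mod 2 = 0
  s[2] = (000111100001111)·(011110010001100) mod 2 = 0+0+0+1+1+0+0+0+0+0+0+1+1+0+0 mod 2 = 0
  s[3] = (000000011111111)·(011110010001100) mod 2 = 0+0+0+0+0+0+0+1+0+0+0+1+1+0+0 mod 2 = 1
Syndrome = 1001
Column 9 of H equals this syndrome → error at bit 9 (1-indexed).
Flip bit 9: 011110010001100 → 011110011001100
Extract data bits at positions {3,5,6,7,9,10,11,12,13,14,15}: 11001001100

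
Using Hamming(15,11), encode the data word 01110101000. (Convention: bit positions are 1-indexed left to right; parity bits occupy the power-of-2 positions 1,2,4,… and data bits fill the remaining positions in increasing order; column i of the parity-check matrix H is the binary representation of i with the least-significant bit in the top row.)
Codeword c = d · G (mod 2), d = 01110101000:
  c[0] = d·G[:,0] = (01110101000)·(11011010101) mod 2 = 0+1+0+1+0+0+0+0+0+0+0 mod 2 = 0
  c[1] = d·G[:,1] = (01110101000)·(10110110011) mod 2 = 0+0+1+1+0+1+0+0+0+0+0 mod 2 = 1
  c[2] = d·G[:,2] = (01110101000)·(10000000000) mod 2 = 0+0+0+0+0+0+0+0+0+0+0 mod 2 = 0
  c[3] = d·G[:,3] = (01110101000)·(01110001111) mod 2 = 0+1+1+1+0+0+0+1+0+0+0 mod 2 = 0
  c[4] = d·G[:,4] = (01110101000)·(01000000000) mod 2 = 0+1+0+0+0+0+0+0+0+0+0 mod 2 = 1
  c[5] = d·G[:,5] = (01110101000)·(00100000000) mod 2 = 0+0+1+0+0+0+0+0+0+0+0 mod 2 = 1
  c[6] = d·G[:,6] = (01110101000)·(00010000000) mod 2 = 0+0+0+1+0+0+0+0+0+0+0 mod 2 = 1
  c[7] = d·G[:,7] = (01110101000)·(00001111111) mod 2 = 0+0+0+0+0+1+0+1+0+0+0 mod 2 = 0
  c[8] = d·G[:,8] = (01110101000)·(00001000000) mod 2 = 0+0+0+0+0+0+0+0+0+0+0 mod 2 = 0
  c[9] = d·G[:,9] = (01110101000)·(00000100000) mod 2 = 0+0+0+0+0+1+0+0+0+0+0 mod 2 = 1
  c[10] = d·G[:,10] = (01110101000)·(00000010000) mod 2 = 0+0+0+0+0+0+0+0+0+0+0 mod 2 = 0
  c[11] = d·G[:,11] = (01110101000)·(00000001000) mod 2 = 0+0+0+0+0+0+0+1+0+0+0 mod 2 = 1
  c[12] = d·G[:,12] = (01110101000)·(00000000100) mod 2 = 0+0+0+0+0+0+0+0+0+0+0 mod 2 = 0
  c[13] = d·G[:,13] = (01110101000)·(00000000010) mod 2 = 0+0+0+0+0+0+0+0+0+0+0 mod 2 = 0
  c[14] = d·G[:,14] = (01110101000)·(00000000001) mod 2 = 0+0+0+0+0+0+0+0+0+0+0 mod 2 = 0
Codeword = 010011100101000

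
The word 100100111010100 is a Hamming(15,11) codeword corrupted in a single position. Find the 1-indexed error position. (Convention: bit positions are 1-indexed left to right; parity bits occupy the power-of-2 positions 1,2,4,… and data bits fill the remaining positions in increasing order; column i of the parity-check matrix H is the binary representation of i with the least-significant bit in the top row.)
Syndrome s = H · r^T (mod 2), r = 100100111010100:
  s[0] = (101010101010101)·(100100111010100) mod 2 = 1+0+0+0+0+0+1+0+1+0+1+0+1+0+0 mod 2 = 1
  s[1] = (011001100110011)·(100100111010100) mod 2 = 0+0+0+0+0+0+1+0+0+0+1+0+0+0+0 mod 2 = 0
  s[2] = (000111100001111)·(100100111010100) mod 2 = 0+0+0+1+0+0+1+0+0+0+0+0+1+0+0 mod 2 = 1
  s[3] = (000000011111111)·(100100111010100) mod 2 = 0+0+0+0+0+0+0+1+1+0+1+0+1+0+0 mod 2 = 0
Syndrome = 1010
Column i of H is the binary representation of i, so the syndrome is the binary index of the flipped bit.
Read s = 1010 with s[0] as LSB: 1·2^0 + 0·2^1 + 1·2^2 + 0·2^3 = 5.
Error is at bit position 5.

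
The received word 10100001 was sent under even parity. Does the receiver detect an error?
Sum of received bits: 1+0+1+0+0+0+0+1 = 3; 3 mod 2 = 1. Result is 1 ≠ 0 → error detected.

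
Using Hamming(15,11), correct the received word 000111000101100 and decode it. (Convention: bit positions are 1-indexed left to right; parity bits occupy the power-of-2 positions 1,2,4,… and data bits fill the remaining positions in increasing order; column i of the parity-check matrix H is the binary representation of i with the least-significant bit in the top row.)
Syndrome s = H · r^T (mod 2), r = 000111000101100:
  s[0] = (101010101010101)·(000111000101100) mod 2 = 0+0+0+0+1+0+0+0+0+0+0+0+1+0+0 mod 2 = 0
  s[1] = (011001100110011)·(000111000101100) mod 2 = 0+0+0+0+0+1+0+0+0+1+0+0+0+0+0 mod 2 = 0
  s[2] = (000111100001111)·(000111000101100) mod 2 = 0+0+0+1+1+1+0+0+0+0+0+1+1+0+0 mod 2 = 1
  s[3] = (000000011111111)·(000111000101100) mod 2 = 0+0+0+0+0+0+0+0+0+1+0+1+1+0+0 mod 2 = 1
Syndrome = 0011
Column 12 of H equals this syndrome → error at bit 12 (1-indexed).
Flip bit 12: 000111000101100 → 000111000100100
Extract data bits at positions {3,5,6,7,9,10,11,12,13,14,15}: 01100100100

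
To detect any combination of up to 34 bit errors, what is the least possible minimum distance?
Detecting e errors requires d_min ≥ e + 1 = 34 + 1 = 35.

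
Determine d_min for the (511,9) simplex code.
d_min = 256 (every nonzero codeword of the simplex code S_9 has weight 2^(r−1) = 256).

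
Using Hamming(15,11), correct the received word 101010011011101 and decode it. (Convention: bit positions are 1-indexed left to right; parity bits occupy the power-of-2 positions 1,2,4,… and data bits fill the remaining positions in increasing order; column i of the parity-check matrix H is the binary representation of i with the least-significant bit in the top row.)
Syndrome s = H · r^T (mod 2), r = 101010011011101:
  s[0] = (101010101010101)·(101010011011101) mod 2 = 1+0+1+0+1+0+0+0+1+0+1+0+1+0+1 mod 2 = 1
  s[1] = (011001100110011)·(101010011011101) mod 2 = 0+0+1+0+0+0+0+0+0+0+1+0+0+0+1 mod 2 = 1
  s[2] = (000111100001111)·(101010011011101) mod 2 = 0+0+0+0+1+0+0+0+0+0+0+1+1+0+1 mod 2 = 0
  s[3] = (000000011111111)·(101010011011101) mod 2 = 0+0+0+0+0+0+0+1+1+0+1+1+1+0+1 mod 2 = 0
Syndrome = 1100
Column 3 of H equals this syndrome → error at bit 3 (1-indexed).
Flip bit 3: 101010011011101 → 100010011011101
Extract data bits at positions {3,5,6,7,9,10,11,12,13,14,15}: 01001011101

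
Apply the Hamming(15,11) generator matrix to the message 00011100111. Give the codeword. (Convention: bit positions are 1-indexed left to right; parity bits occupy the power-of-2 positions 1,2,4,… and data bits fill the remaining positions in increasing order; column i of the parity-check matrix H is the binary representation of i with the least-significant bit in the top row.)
Codeword c = d · G (mod 2), d = 00011100111:
  c[0] = d·G[:,0] = (00011100111)·(11011010101) mod 2 = 0+0+0+1+1+0+0+0+1+0+1 mod 2 = 0
  c[1] = d·G[:,1] = (00011100111)·(10110110011) mod 2 = 0+0+0+1+0+1+0+0+0+1+1 mod 2 = 0
  c[2] = d·G[:,2] = (00011100111)·(10000000000) mod 2 = 0+0+0+0+0+0+0+0+0+0+0 mod 2 = 0
  c[3] = d·G[:,3] = (00011100111)·(01110001111) mod 2 = 0+0+0+1+0+0+0+0+1+1+1 mod 2 = 0
  c[4] = d·G[:,4] = (00011100111)·(01000000000) mod 2 = 0+0+0+0+0+0+0+0+0+0+0 mod 2 = 0
  c[5] = d·G[:,5] = (00011100111)·(00100000000) mod 2 = 0+0+0+0+0+0+0+0+0+0+0 mod 2 = 0
  c[6] = d·G[:,6] = (00011100111)·(00010000000) mod 2 = 0+0+0+1+0+0+0+0+0+0+0 mod 2 = 1
  c[7] = d·G[:,7] = (00011100111)·(00001111111) mod 2 = 0+0+0+0+1+1+0+0+1+1+1 mod 2 = 1
  c[8] = d·G[:,8] = (00011100111)·(00001000000) mod 2 = 0+0+0+0+1+0+0+0+0+0+0 mod 2 = 1
  c[9] = d·G[:,9] = (00011100111)·(00000100000) mod 2 = 0+0+0+0+0+1+0+0+0+0+0 mod 2 = 1
  c[10] = d·G[:,10] = (00011100111)·(00000010000) mod 2 = 0+0+0+0+0+0+0+0+0+0+0 mod 2 = 0
  c[11] = d·G[:,11] = (00011100111)·(00000001000) mod 2 = 0+0+0+0+0+0+0+0+0+0+0 mod 2 = 0
  c[12] = d·G[:,12] = (00011100111)·(00000000100) mod 2 = 0+0+0+0+0+0+0+0+1+0+0 mod 2 = 1
  c[13] = d·G[:,13] = (00011100111)·(00000000010) mod 2 = 0+0+0+0+0+0+0+0+0+1+0 mod 2 = 1
  c[14] = d·G[:,14] = (00011100111)·(00000000001) mod 2 = 0+0+0+0+0+0+0+0+0+0+1 mod 2 = 1
Codeword = 000000111100111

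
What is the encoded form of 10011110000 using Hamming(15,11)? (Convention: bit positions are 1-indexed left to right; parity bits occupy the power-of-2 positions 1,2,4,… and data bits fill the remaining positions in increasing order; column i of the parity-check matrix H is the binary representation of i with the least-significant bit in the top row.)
Codeword c = d · G (mod 2), d = 10011110000:
  c[0] = d·G[:,0] = (10011110000)·(11011010101) mod 2 = 1+0+0+1+1+0+1+0+0+0+0 mod 2 = 0
  c[1] = d·G[:,1] = (10011110000)·(10110110011) mod 2 = 1+0+0+1+0+1+1+0+0+0+0 mod 2 = 0
  c[2] = d·G[:,2] = (10011110000)·(10000000000) mod 2 = 1+0+0+0+0+0+0+0+0+0+0 mod 2 = 1
  c[3] = d·G[:,3] = (10011110000)·(01110001111) mod 2 = 0+0+0+1+0+0+0+0+0+0+0 mod 2 = 1
  c[4] = d·G[:,4] = (10011110000)·(01000000000) mod 2 = 0+0+0+0+0+0+0+0+0+0+0 mod 2 = 0
  c[5] = d·G[:,5] = (10011110000)·(00100000000) mod 2 = 0+0+0+0+0+0+0+0+0+0+0 mod 2 = 0
  c[6] = d·G[:,6] = (10011110000)·(00010000000) mod 2 = 0+0+0+1+0+0+0+0+0+0+0 mod 2 = 1
  c[7] = d·G[:,7] = (10011110000)·(00001111111) mod 2 = 0+0+0+0+1+1+1+0+0+0+0 mod 2 = 1
  c[8] = d·G[:,8] = (10011110000)·(00001000000) mod 2 = 0+0+0+0+1+0+0+0+0+0+0 mod 2 = 1
  c[9] = d·G[:,9] = (10011110000)·(00000100000) mod 2 = 0+0+0+0+0+1+0+0+0+0+0 mod 2 = 1
  c[10] = d·G[:,10] = (10011110000)·(00000010000) mod 2 = 0+0+0+0+0+0+1+0+0+0+0 mod 2 = 1
  c[11] = d·G[:,11] = (10011110000)·(00000001000) mod 2 = 0+0+0+0+0+0+0+0+0+0+0 mod 2 = 0
  c[12] = d·G[:,12] = (10011110000)·(00000000100) mod 2 = 0+0+0+0+0+0+0+0+0+0+0 mod 2 = 0
  c[13] = d·G[:,13] = (10011110000)·(00000000010) mod 2 = 0+0+0+0+0+0+0+0+0+0+0 mod 2 = 0
  c[14] = d·G[:,14] = (10011110000)·(00000000001) mod 2 = 0+0+0+0+0+0+0+0+0+0+0 mod 2 = 0
Codeword = 001100111110000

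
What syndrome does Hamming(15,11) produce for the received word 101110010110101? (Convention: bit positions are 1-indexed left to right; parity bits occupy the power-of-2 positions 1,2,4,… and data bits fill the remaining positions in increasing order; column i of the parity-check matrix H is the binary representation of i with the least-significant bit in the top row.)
Syndrome s = H · r^T (mod 2), r = 101110010110101:
  s[0] = (101010101010101)·(101110010110101) mod 2 = 1+0+1+0+1+0+0+0+0+0+1+0+1+0+1 mod 2 = 0
  s[1] = (011001100110011)·(101110010110101) mod 2 = 0+0+1+0+0+0+0+0+0+1+1+0+0+0+1 mod 2 = 0
  s[2] = (000111100001111)·(101110010110101) mod 2 = 0+0+0+1+1+0+0+0+0+0+0+0+1+0+1 mod 2 = 0
  s[3] = (000000011111111)·(101110010110101) mod 2 = 0+0+0+0+0+0+0+1+0+1+1+0+1+0+1 mod 2 = 1
Syndrome = 0001
Non-zero syndrome: error at position 8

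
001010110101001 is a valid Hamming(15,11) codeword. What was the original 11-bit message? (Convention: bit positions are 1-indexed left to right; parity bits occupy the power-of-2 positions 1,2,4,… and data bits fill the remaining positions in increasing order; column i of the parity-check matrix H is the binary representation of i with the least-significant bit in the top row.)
Parity bits occupy power-of-2 positions; data bits are at positions {3,5,6,7,9,10,11,12,13,14,15} (1-indexed).
Extract: c[3]=1 c[5]=1 c[6]=0 c[7]=1 c[9]=0 c[10]=1 c[11]=0 c[12]=1 c[13]=0 c[14]=0 c[15]=1
Data = 11010101001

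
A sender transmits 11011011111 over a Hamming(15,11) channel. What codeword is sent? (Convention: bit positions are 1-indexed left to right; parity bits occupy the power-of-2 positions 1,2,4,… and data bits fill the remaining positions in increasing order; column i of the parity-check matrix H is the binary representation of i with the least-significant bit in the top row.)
Codeword c = d · G (mod 2), d = 11011011111:
  c[0] = d·G[:,0] = (11011011111)·(11011010101) mod 2 = 1+1+0+1+1+0+1+0+1+0+1 mod 2 = 1
  c[1] = d·G[:,1] = (11011011111)·(10110110011) mod 2 = 1+0+0+1+0+0+1+0+0+1+1 mod 2 = 1
  c[2] = d·G[:,2] = (11011011111)·(10000000000) mod 2 = 1+0+0+0+0+0+0+0+0+0+0 mod 2 = 1
  c[3] = d·G[:,3] = (11011011111)·(01110001111) mod 2 = 0+1+0+1+0+0+0+1+1+1+1 mod 2 = 0
  c[4] = d·G[:,4] = (11011011111)·(01000000000) mod 2 = 0+1+0+0+0+0+0+0+0+0+0 mod 2 = 1
  c[5] = d·G[:,5] = (11011011111)·(00100000000) mod 2 = 0+0+0+0+0+0+0+0+0+0+0 mod 2 = 0
  c[6] = d·G[:,6] = (11011011111)·(00010000000) mod 2 = 0+0+0+1+0+0+0+0+0+0+0 mod 2 = 1
  c[7] = d·G[:,7] = (11011011111)·(00001111111) mod 2 = 0+0+0+0+1+0+1+1+1+1+1 mod 2 = 0
  c[8] = d·G[:,8] = (11011011111)·(00001000000) mod 2 = 0+0+0+0+1+0+0+0+0+0+0 mod 2 = 1
  c[9] = d·G[:,9] = (11011011111)·(00000100000) mod 2 = 0+0+0+0+0+0+0+0+0+0+0 mod 2 = 0
  c[10] = d·G[:,10] = (11011011111)·(00000010000) mod 2 = 0+0+0+0+0+0+1+0+0+0+0 mod 2 = 1
  c[11] = d·G[:,11] = (11011011111)·(00000001000) mod 2 = 0+0+0+0+0+0+0+1+0+0+0 mod 2 = 1
  c[12] = d·G[:,12] = (11011011111)·(00000000100) mod 2 = 0+0+0+0+0+0+0+0+1+0+0 mod 2 = 1
  c[13] = d·G[:,13] = (11011011111)·(00000000010) mod 2 = 0+0+0+0+0+0+0+0+0+1+0 mod 2 = 1
  c[14] = d·G[:,14] = (11011011111)·(00000000001) mod 2 = 0+0+0+0+0+0+0+0+0+0+1 mod 2 = 1
Codeword = 111010101011111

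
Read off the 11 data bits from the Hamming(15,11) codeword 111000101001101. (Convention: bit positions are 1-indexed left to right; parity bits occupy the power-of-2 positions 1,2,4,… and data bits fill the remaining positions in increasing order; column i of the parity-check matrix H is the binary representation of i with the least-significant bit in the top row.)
Parity bits occupy power-of-2 positions; data bits are at positions {3,5,6,7,9,10,11,12,13,14,15} (1-indexed).
Extract: c[3]=1 c[5]=0 c[6]=0 c[7]=1 c[9]=1 c[10]=0 c[11]=0 c[12]=1 c[13]=1 c[14]=0 c[15]=1
Data = 10011001101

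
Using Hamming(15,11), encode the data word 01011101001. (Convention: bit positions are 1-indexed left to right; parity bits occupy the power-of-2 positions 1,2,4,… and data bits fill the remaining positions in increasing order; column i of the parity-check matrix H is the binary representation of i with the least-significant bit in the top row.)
Codeword c = d · G (mod 2), d = 01011101001:
  c[0] = d·G[:,0] = (01011101001)·(11011010101) mod 2 = 0+1+0+1+1+0+0+0+0+0+1 mod 2 = 0
  c[1] = d·G[:,1] = (01011101001)·(10110110011) mod 2 = 0+0+0+1+0+1+0+0+0+0+1 mod 2 = 1
  c[2] = d·G[:,2] = (01011101001)·(10000000000) mod 2 = 0+0+0+0+0+0+0+0+0+0+0 mod 2 = 0
  c[3] = d·G[:,3] = (01011101001)·(01110001111) mod 2 = 0+1+0+1+0+0+0+1+0+0+1 mod 2 = 0
  c[4] = d·G[:,4] = (01011101001)·(01000000000) mod 2 = 0+1+0+0+0+0+0+0+0+0+0 mod 2 = 1
  c[5] = d·G[:,5] = (01011101001)·(00100000000) mod 2 = 0+0+0+0+0+0+0+0+0+0+0 mod 2 = 0
  c[6] = d·G[:,6] = (01011101001)·(00010000000) mod 2 = 0+0+0+1+0+0+0+0+0+0+0 mod 2 = 1
  c[7] = d·G[:,7] = (01011101001)·(00001111111) mod 2 = 0+0+0+0+1+1+0+1+0+0+1 mod 2 = 0
  c[8] = d·G[:,8] = (01011101001)·(00001000000) mod 2 = 0+0+0+0+1+0+0+0+0+0+0 mod 2 = 1
  c[9] = d·G[:,9] = (01011101001)·(00000100000) mod 2 = 0+0+0+0+0+1+0+0+0+0+0 mod 2 = 1
  c[10] = d·G[:,10] = (01011101001)·(00000010000) mod 2 = 0+0+0+0+0+0+0+0+0+0+0 mod 2 = 0
  c[11] = d·G[:,11] = (01011101001)·(00000001000) mod 2 = 0+0+0+0+0+0+0+1+0+0+0 mod 2 = 1
  c[12] = d·G[:,12] = (01011101001)·(00000000100) mod 2 = 0+0+0+0+0+0+0+0+0+0+0 mod 2 = 0
  c[13] = d·G[:,13] = (01011101001)·(00000000010) mod 2 = 0+0+0+0+0+0+0+0+0+0+0 mod 2 = 0
  c[14] = d·G[:,14] = (01011101001)·(00000000001) mod 2 = 0+0+0+0+0+0+0+0+0+0+1 mod 2 = 1
Codeword = 010010101101001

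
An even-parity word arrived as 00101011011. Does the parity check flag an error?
Sum of received bits: 0+0+1+0+1+0+1+1+0+1+1 = 6; 6 mod 2 = 0. Result is 0 → no error detected.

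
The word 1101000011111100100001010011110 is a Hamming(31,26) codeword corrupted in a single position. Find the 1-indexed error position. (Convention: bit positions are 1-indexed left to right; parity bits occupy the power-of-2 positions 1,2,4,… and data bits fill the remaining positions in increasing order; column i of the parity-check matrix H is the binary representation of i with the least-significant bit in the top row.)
Syndrome s = H · r^T (mod 2), r = 1101000011111100100001010011110:
  s[0] = (1010101010101010101010101010101)·(1101000011111100100001010011110) mod 2 = 1+0+0+0+0+0+0+0+1+0+1+0+1+0+0+0+1+0+0+0+0+0+0+0+0+0+1+0+1+0+0 mod 2 = 1
  s[1] = (0110011001100110011001100110011)·(1101000011111100100001010011110) mod 2 = 0+1+0+0+0+0+0+0+0+1+1+0+0+1+0+0+0+0+0+0+0+1+0+0+0+0+1+0+0+1+0 mod 2 = 1
  s[2] = (0001111000011110000111100001111)·(1101000011111100100001010011110) mod 2 = 0+0+0+1+0+0+0+0+0+0+0+1+1+1+0+0+0+0+0+0+0+1+0+0+0+0+0+1+1+1+0 mod 2 = 0
  s[3] = (0000000111111110000000011111111)·(1101000011111100100001010011110) mod 2 = 0+0+0+0+0+0+0+0+1+1+1+1+1+1+0+0+0+0+0+0+0+0+0+1+0+0+1+1+1+1+0 mod 2 = 1
  s[4] = (0000000000000001111111111111111)·(1101000011111100100001010011110) mod 2 = 0+0+0+0+0+0+0+0+0+0+0+0+0+0+0+0+1+0+0+0+0+1+0+1+0+0+1+1+1+1+0 mod 2 = 1
Syndrome = 11011
Column i of H is the binary representation of i, so the syndrome is the binary index of the flipped bit.
Read s = 11011 with s[0] as LSB: 1·2^0 + 1·2^1 + 0·2^2 + 1·2^3 + 1·2^4 = 27.
Error is at bit position 27.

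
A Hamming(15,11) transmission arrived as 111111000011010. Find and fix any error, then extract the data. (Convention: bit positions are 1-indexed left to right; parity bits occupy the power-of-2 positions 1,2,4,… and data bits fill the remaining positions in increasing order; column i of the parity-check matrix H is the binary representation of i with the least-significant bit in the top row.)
Syndrome s = H · r^T (mod 2), r = 111111000011010:
  s[0] = (101010101010101)·(111111000011010) mod 2 = 1+0+1+0+1+0+0+0+0+0+1+0+0+0+0 mod 2 = 0
  s[1] = (011001100110011)·(111111000011010) mod 2 = 0+1+1+0+0+1+0+0+0+0+1+0+0+1+0 mod 2 = 1
  s[2] = (000111100001111)·(111111000011010) mod 2 = 0+0+0+1+1+1+0+0+0+0+0+1+0+1+0 mod 2 = 1
  s[3] = (000000011111111)·(111111000011010) mod 2 = 0+0+0+0+0+0+0+0+0+0+1+1+0+1+0 mod 2 = 1
Syndrome = 0111
Column 14 of H equals this syndrome → error at bit 14 (1-indexed).
Flip bit 14: 111111000011010 → 111111000011000
Extract data bits at positions {3,5,6,7,9,10,11,12,13,14,15}: 11100011000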